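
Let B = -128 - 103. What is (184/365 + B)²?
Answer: 7078025161/133225 ≈ 53128.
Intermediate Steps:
B = -231
(184/365 + B)² = (184/365 - 231)² = (-84131/365)² = 7078025161/133225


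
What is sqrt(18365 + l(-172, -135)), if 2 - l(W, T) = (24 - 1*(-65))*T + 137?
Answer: sqrt(30245) ≈ 173.91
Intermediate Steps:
l(W, T) = -135 - 89*T (l(W, T) = 2 - ((24 - 1*(-65))*T + 137) = 2 - ((24 + 65)*T + 137) = 2 - (89*T + 137) = 2 - (137 + 89*T) = 2 + (-137 - 89*T) = -135 - 89*T)
sqrt(18365 + l(-172, -135)) = sqrt(18365 + (-135 - 89*(-135))) = sqrt(18365 + (-135 + 12015)) = sqrt(18365 + 11880) = sqrt(30245)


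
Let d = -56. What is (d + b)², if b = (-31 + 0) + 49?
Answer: 1444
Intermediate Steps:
b = 18 (b = -31 + 49 = 18)
(d + b)² = (-56 + 18)² = (-38)² = 1444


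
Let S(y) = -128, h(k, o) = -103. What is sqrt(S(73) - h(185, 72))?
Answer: 5*I ≈ 5.0*I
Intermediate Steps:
sqrt(S(73) - h(185, 72)) = sqrt(-128 - 1*(-103)) = sqrt(-128 + 103) = sqrt(-25) = 5*I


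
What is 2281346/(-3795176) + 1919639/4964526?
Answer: -144301202519/672901783092 ≈ -0.21445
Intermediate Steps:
2281346/(-3795176) + 1919639/4964526 = 2281346*(-1/3795176) + 1919639*(1/4964526) = -1140673/1897588 + 1919639/4964526 = -144301202519/672901783092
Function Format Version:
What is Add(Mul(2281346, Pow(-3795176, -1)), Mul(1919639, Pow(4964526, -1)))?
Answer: Rational(-144301202519, 672901783092) ≈ -0.21445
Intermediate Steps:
Add(Mul(2281346, Pow(-3795176, -1)), Mul(1919639, Pow(4964526, -1))) = Add(Mul(2281346, Rational(-1, 3795176)), Mul(1919639, Rational(1, 4964526))) = Add(Rational(-1140673, 1897588), Rational(1919639, 4964526)) = Rational(-144301202519, 672901783092)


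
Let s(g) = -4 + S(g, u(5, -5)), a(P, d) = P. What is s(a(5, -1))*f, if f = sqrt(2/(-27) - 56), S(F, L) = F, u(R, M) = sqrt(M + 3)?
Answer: I*sqrt(4542)/9 ≈ 7.4883*I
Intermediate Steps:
u(R, M) = sqrt(3 + M)
s(g) = -4 + g
f = I*sqrt(4542)/9 (f = sqrt(2*(-1/27) - 56) = sqrt(-2/27 - 56) = sqrt(-1514/27) = I*sqrt(4542)/9 ≈ 7.4883*I)
s(a(5, -1))*f = (-4 + 5)*(I*sqrt(4542)/9) = 1*(I*sqrt(4542)/9) = I*sqrt(4542)/9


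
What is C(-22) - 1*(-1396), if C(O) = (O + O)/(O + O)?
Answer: 1397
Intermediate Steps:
C(O) = 1 (C(O) = (2*O)/((2*O)) = (2*O)*(1/(2*O)) = 1)
C(-22) - 1*(-1396) = 1 - 1*(-1396) = 1 + 1396 = 1397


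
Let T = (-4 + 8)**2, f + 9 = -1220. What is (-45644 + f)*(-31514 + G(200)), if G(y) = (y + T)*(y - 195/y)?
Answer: -2689432121/5 ≈ -5.3789e+8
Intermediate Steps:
f = -1229 (f = -9 - 1220 = -1229)
T = 16 (T = 4**2 = 16)
G(y) = (16 + y)*(y - 195/y) (G(y) = (y + 16)*(y - 195/y) = (16 + y)*(y - 195/y))
(-45644 + f)*(-31514 + G(200)) = (-45644 - 1229)*(-31514 + (-195 + 200**2 - 3120/200 + 16*200)) = -46873*(-31514 + (-195 + 40000 - 3120*1/200 + 3200)) = -46873*(-31514 + (-195 + 40000 - 78/5 + 3200)) = -46873*(-31514 + 214947/5) = -46873*57377/5 = -2689432121/5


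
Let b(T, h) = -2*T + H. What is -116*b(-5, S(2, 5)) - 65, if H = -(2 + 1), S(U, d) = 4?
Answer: -877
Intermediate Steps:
H = -3 (H = -1*3 = -3)
b(T, h) = -3 - 2*T (b(T, h) = -2*T - 3 = -3 - 2*T)
-116*b(-5, S(2, 5)) - 65 = -116*(-3 - 2*(-5)) - 65 = -116*(-3 + 10) - 65 = -116*7 - 65 = -812 - 65 = -877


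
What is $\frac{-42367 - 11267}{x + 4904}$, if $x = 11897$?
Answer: $- \frac{53634}{16801} \approx -3.1923$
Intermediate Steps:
$\frac{-42367 - 11267}{x + 4904} = \frac{-42367 - 11267}{11897 + 4904} = - \frac{53634}{16801}$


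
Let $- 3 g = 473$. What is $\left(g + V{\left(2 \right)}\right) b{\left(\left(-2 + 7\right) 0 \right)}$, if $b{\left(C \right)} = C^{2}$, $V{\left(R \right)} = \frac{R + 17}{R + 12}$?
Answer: $0$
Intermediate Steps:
$g = - \frac{473}{3}$ ($g = \left(- \frac{1}{3}\right) 473 = - \frac{473}{3} \approx -157.67$)
$V{\left(R \right)} = \frac{17 + R}{12 + R}$
$\left(g + V{\left(2 \right)}\right) b{\left(\left(-2 + 7\right) 0 \right)} = \left(- \frac{473}{3} + \frac{17 + 2}{12 + 2}\right) \left(\left(-2 + 7\right) 0\right)^{2} = \left(- \frac{473}{3} + \frac{1}{14} \cdot 19\right) \left(5 \cdot 0\right)^{2} = \left(- \frac{473}{3} + \frac{1}{14} \cdot 19\right) 0^{2} = \left(- \frac{473}{3} + \frac{19}{14}\right) 0 = \left(- \frac{6565}{42}\right) 0 = 0$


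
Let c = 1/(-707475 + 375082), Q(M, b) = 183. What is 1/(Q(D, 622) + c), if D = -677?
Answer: 332393/60827918 ≈ 0.0054645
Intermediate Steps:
c = -1/332393 (c = 1/(-332393) = -1/332393 ≈ -3.0085e-6)
1/(Q(D, 622) + c) = 1/(183 - 1/332393) = 1/(60827918/332393) = 332393/60827918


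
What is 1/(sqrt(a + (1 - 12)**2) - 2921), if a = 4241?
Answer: -2921/8527879 - sqrt(4362)/8527879 ≈ -0.00035027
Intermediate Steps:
1/(sqrt(a + (1 - 12)**2) - 2921) = 1/(sqrt(4241 + (1 - 12)**2) - 2921) = 1/(sqrt(4241 + (-11)**2) - 2921) = 1/(sqrt(4241 + 121) - 2921) = 1/(sqrt(4362) - 2921) = 1/(-2921 + sqrt(4362))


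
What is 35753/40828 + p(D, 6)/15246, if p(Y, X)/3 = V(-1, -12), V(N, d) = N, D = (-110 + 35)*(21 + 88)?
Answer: 90827959/103743948 ≈ 0.87550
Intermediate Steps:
D = -8175 (D = -75*109 = -8175)
p(Y, X) = -3 (p(Y, X) = 3*(-1) = -3)
35753/40828 + p(D, 6)/15246 = 35753/40828 - 3/15246 = 35753*(1/40828) - 3*1/15246 = 35753/40828 - 1/5082 = 90827959/103743948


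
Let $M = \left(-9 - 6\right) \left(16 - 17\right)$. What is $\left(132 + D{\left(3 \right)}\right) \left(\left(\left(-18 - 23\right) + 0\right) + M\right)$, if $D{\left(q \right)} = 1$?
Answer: $-3458$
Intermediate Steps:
$M = 15$ ($M = \left(-15\right) \left(-1\right) = 15$)
$\left(132 + D{\left(3 \right)}\right) \left(\left(\left(-18 - 23\right) + 0\right) + M\right) = \left(132 + 1\right) \left(\left(\left(-18 - 23\right) + 0\right) + 15\right) = 133 \left(\left(\left(-18 - 23\right) + 0\right) + 15\right) = 133 \left(\left(-41 + 0\right) + 15\right) = 133 \left(-41 + 15\right) = 133 \left(-26\right) = -3458$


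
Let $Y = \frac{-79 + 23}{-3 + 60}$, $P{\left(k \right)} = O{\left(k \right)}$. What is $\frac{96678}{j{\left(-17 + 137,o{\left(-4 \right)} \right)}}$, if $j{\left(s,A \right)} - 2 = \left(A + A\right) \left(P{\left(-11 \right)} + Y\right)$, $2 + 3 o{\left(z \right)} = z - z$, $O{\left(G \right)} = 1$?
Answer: $\frac{8265969}{169} \approx 48911.0$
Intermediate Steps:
$o{\left(z \right)} = - \frac{2}{3}$ ($o{\left(z \right)} = - \frac{2}{3} + \frac{z - z}{3} = - \frac{2}{3} + \frac{1}{3} \cdot 0 = - \frac{2}{3} + 0 = - \frac{2}{3}$)
$P{\left(k \right)} = 1$
$Y = - \frac{56}{57} \approx -0.98246$
$j{\left(s,A \right)} = 2 + \frac{2 A}{57}$ ($j{\left(s,A \right)} = 2 + \left(A + A\right) \left(1 - \frac{56}{57}\right) = 2 + 2 A \frac{1}{57} = 2 + \frac{2 A}{57}$)
$\frac{96678}{j{\left(-17 + 137,o{\left(-4 \right)} \right)}} = \frac{96678}{2 + \frac{2}{57} \left(- \frac{2}{3}\right)} = \frac{96678}{2 - \frac{4}{171}} = \frac{96678}{\frac{338}{171}} = 96678 \cdot \frac{171}{338} = \frac{8265969}{169}$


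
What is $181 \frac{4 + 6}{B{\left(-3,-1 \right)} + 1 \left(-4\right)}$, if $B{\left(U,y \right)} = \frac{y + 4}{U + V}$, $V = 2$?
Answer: $- \frac{1810}{7} \approx -258.57$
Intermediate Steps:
$B{\left(U,y \right)} = \frac{4 + y}{2 + U}$ ($B{\left(U,y \right)} = \frac{y + 4}{U + 2} = \frac{4 + y}{2 + U}$)
$181 \frac{4 + 6}{B{\left(-3,-1 \right)} + 1 \left(-4\right)} = 181 \frac{4 + 6}{\frac{4 - 1}{2 - 3} + 1 \left(-4\right)} = 181 \frac{10}{\frac{1}{-1} \cdot 3 - 4} = 181 \frac{10}{\left(-1\right) 3 - 4} = 181 \frac{10}{-3 - 4} = 181 \frac{10}{-7} = 181 \cdot 10 \left(- \frac{1}{7}\right) = 181 \left(- \frac{10}{7}\right) = - \frac{1810}{7}$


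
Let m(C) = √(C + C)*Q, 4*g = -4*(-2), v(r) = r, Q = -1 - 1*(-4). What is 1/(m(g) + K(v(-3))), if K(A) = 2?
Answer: ⅛ ≈ 0.12500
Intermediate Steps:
Q = 3 (Q = -1 + 4 = 3)
g = 2 (g = (-4*(-2))/4 = (¼)*8 = 2)
m(C) = 3*√2*√C (m(C) = √(C + C)*3 = √(2*C)*3 = (√2*√C)*3 = 3*√2*√C)
1/(m(g) + K(v(-3))) = 1/(3*√2*√2 + 2) = 1/(6 + 2) = 1/8 = ⅛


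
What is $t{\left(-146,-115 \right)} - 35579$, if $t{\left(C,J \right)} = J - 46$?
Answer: $-35740$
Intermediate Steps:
$t{\left(C,J \right)} = -46 + J$
$t{\left(-146,-115 \right)} - 35579 = \left(-46 - 115\right) - 35579 = -161 - 35579 = -35740$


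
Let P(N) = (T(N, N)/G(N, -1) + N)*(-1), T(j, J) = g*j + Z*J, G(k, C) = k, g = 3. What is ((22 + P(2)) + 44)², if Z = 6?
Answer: 3025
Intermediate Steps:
T(j, J) = 3*j + 6*J
P(N) = -9 - N (P(N) = ((3*N + 6*N)/N + N)*(-1) = ((9*N)/N + N)*(-1) = (9 + N)*(-1) = -9 - N)
((22 + P(2)) + 44)² = ((22 + (-9 - 1*2)) + 44)² = ((22 + (-9 - 2)) + 44)² = ((22 - 11) + 44)² = (11 + 44)² = 55² = 3025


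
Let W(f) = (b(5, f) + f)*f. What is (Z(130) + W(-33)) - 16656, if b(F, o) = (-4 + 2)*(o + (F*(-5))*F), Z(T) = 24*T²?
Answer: 379605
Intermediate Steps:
b(F, o) = -2*o + 10*F² (b(F, o) = -2*(o + (-5*F)*F) = -2*(o - 5*F²) = -2*o + 10*F²)
W(f) = f*(250 - f) (W(f) = ((-2*f + 10*5²) + f)*f = ((-2*f + 10*25) + f)*f = ((-2*f + 250) + f)*f = ((250 - 2*f) + f)*f = (250 - f)*f = f*(250 - f))
(Z(130) + W(-33)) - 16656 = (24*130² - 33*(250 - 1*(-33))) - 16656 = (24*16900 - 33*(250 + 33)) - 16656 = (405600 - 33*283) - 16656 = (405600 - 9339) - 16656 = 396261 - 16656 = 379605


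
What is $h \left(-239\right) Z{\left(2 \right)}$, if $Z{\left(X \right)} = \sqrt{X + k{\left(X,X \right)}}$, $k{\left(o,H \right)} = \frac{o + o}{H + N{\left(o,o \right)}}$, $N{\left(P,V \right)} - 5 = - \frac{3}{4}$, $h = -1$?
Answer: $\frac{239 \sqrt{66}}{5} \approx 388.33$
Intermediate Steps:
$N{\left(P,V \right)} = \frac{17}{4}$ ($N{\left(P,V \right)} = 5 - \frac{3}{4} = \frac{17}{4}$)
$k{\left(o,H \right)} = \frac{2 o}{\frac{17}{4} + H}$ ($k{\left(o,H \right)} = \frac{o + o}{H + \frac{17}{4}} = \frac{2 o}{\frac{17}{4} + H}$)
$Z{\left(X \right)} = \sqrt{X + \frac{8 X}{17 + 4 X}}$
$h \left(-239\right) Z{\left(2 \right)} = \left(-1\right) \left(-239\right) \sqrt{\frac{2 \left(25 + 4 \cdot 2\right)}{17 + 4 \cdot 2}} = 239 \sqrt{\frac{2 \left(25 + 8\right)}{17 + 8}} = 239 \sqrt{2 \cdot \frac{1}{25} \cdot 33} = 239 \sqrt{\frac{66}{25}} = 239 \frac{\sqrt{66}}{5} = \frac{239 \sqrt{66}}{5}$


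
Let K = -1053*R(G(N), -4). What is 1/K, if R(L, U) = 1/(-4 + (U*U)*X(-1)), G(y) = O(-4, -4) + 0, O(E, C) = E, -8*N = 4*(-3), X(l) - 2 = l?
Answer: -4/351 ≈ -0.011396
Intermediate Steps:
X(l) = 2 + l
N = 3/2 (N = -(-3)/2 = -⅛*(-12) = 3/2 ≈ 1.5000)
G(y) = -4 (G(y) = -4 + 0 = -4)
R(L, U) = 1/(-4 + U²) (R(L, U) = 1/(-4 + (U*U)*(2 - 1)) = 1/(-4 + U²*1) = 1/(-4 + U²))
K = -351/4 (K = -1053/(-4 + (-4)²) = -1053/(-4 + 16) = -1053/12 = -1053*1/12 = -351/4 ≈ -87.750)
1/K = 1/(-351/4) = -4/351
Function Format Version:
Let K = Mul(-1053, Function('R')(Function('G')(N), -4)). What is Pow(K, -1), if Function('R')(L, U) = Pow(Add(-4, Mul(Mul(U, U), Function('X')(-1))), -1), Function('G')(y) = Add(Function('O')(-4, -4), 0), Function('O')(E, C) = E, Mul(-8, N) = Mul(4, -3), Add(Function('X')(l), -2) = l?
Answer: Rational(-4, 351) ≈ -0.011396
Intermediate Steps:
Function('X')(l) = Add(2, l)
N = Rational(3, 2) (N = Mul(Rational(-1, 8), Mul(4, -3)) = Mul(Rational(-1, 8), -12) = Rational(3, 2) ≈ 1.5000)
Function('G')(y) = -4 (Function('G')(y) = Add(-4, 0) = -4)
Function('R')(L, U) = Pow(Add(-4, Pow(U, 2)), -1) (Function('R')(L, U) = Pow(Add(-4, Mul(Mul(U, U), Add(2, -1))), -1) = Pow(Add(-4, Mul(Pow(U, 2), 1)), -1) = Pow(Add(-4, Pow(U, 2)), -1))
K = Rational(-351, 4) (K = Mul(-1053, Pow(Add(-4, Pow(-4, 2)), -1)) = Mul(-1053, Pow(Add(-4, 16), -1)) = Mul(-1053, Pow(12, -1)) = Mul(-1053, Rational(1, 12)) = Rational(-351, 4) ≈ -87.750)
Pow(K, -1) = Pow(Rational(-351, 4), -1) = Rational(-4, 351)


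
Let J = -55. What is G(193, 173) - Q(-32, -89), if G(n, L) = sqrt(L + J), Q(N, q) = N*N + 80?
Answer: -1104 + sqrt(118) ≈ -1093.1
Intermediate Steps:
Q(N, q) = 80 + N**2 (Q(N, q) = N**2 + 80 = 80 + N**2)
G(n, L) = sqrt(-55 + L) (G(n, L) = sqrt(L - 55) = sqrt(-55 + L))
G(193, 173) - Q(-32, -89) = sqrt(-55 + 173) - (80 + (-32)**2) = sqrt(118) - (80 + 1024) = sqrt(118) - 1*1104 = sqrt(118) - 1104 = -1104 + sqrt(118)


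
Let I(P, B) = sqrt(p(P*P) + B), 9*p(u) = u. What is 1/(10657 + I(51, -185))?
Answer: 10657/113571545 - 2*sqrt(26)/113571545 ≈ 9.3745e-5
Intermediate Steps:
p(u) = u/9
I(P, B) = sqrt(B + P**2/9) (I(P, B) = sqrt((P*P)/9 + B) = sqrt(P**2/9 + B) = sqrt(B + P**2/9))
1/(10657 + I(51, -185)) = 1/(10657 + sqrt(51**2 + 9*(-185))/3) = 1/(10657 + sqrt(2601 - 1665)/3) = 1/(10657 + sqrt(936)/3) = 1/(10657 + (6*sqrt(26))/3) = 1/(10657 + 2*sqrt(26))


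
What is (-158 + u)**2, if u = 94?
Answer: 4096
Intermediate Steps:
(-158 + u)**2 = (-158 + 94)**2 = (-64)**2 = 4096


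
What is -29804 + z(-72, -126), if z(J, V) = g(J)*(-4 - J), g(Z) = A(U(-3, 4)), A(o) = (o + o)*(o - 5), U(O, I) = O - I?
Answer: -18380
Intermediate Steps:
A(o) = 2*o*(-5 + o) (A(o) = (2*o)*(-5 + o) = 2*o*(-5 + o))
g(Z) = 168 (g(Z) = 2*(-3 - 1*4)*(-5 + (-3 - 1*4)) = 2*(-3 - 4)*(-5 + (-3 - 4)) = 2*(-7)*(-5 - 7) = 2*(-7)*(-12) = 168)
z(J, V) = -672 - 168*J (z(J, V) = 168*(-4 - J) = -672 - 168*J)
-29804 + z(-72, -126) = -29804 + (-672 - 168*(-72)) = -29804 + (-672 + 12096) = -29804 + 11424 = -18380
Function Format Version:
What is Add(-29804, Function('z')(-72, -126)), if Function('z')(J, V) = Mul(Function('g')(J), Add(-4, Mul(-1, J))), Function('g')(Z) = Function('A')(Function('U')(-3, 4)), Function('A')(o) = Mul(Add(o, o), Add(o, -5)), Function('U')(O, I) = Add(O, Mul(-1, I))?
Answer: -18380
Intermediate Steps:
Function('A')(o) = Mul(2, o, Add(-5, o)) (Function('A')(o) = Mul(Mul(2, o), Add(-5, o)) = Mul(2, o, Add(-5, o)))
Function('g')(Z) = 168 (Function('g')(Z) = Mul(2, Add(-3, Mul(-1, 4)), Add(-5, Add(-3, Mul(-1, 4)))) = Mul(2, Add(-3, -4), Add(-5, Add(-3, -4))) = Mul(2, -7, Add(-5, -7)) = Mul(2, -7, -12) = 168)
Function('z')(J, V) = Add(-672, Mul(-168, J)) (Function('z')(J, V) = Mul(168, Add(-4, Mul(-1, J))) = Add(-672, Mul(-168, J)))
Add(-29804, Function('z')(-72, -126)) = Add(-29804, Add(-672, Mul(-168, -72))) = Add(-29804, Add(-672, 12096)) = Add(-29804, 11424) = -18380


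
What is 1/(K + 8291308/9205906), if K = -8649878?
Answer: -4602953/39814977744080 ≈ -1.1561e-7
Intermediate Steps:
1/(K + 8291308/9205906) = 1/(-8649878 + 8291308/9205906) = 1/(-8649878 + 8291308*(1/9205906)) = 1/(-8649878 + 4145654/4602953) = 1/(-39814977744080/4602953) = -4602953/39814977744080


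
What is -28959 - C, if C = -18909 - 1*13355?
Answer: 3305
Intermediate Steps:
C = -32264 (C = -18909 - 13355 = -32264)
-28959 - C = -28959 - 1*(-32264) = -28959 + 32264 = 3305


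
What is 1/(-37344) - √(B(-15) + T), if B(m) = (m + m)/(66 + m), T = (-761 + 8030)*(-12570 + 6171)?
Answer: -1/37344 - I*√13442641829/17 ≈ -2.6778e-5 - 6820.1*I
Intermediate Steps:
T = -46514331 (T = 7269*(-6399) = -46514331)
B(m) = 2*m/(66 + m) (B(m) = (2*m)/(66 + m) = 2*m/(66 + m))
1/(-37344) - √(B(-15) + T) = 1/(-37344) - √(2*(-15)/(66 - 15) - 46514331) = -1/37344 - √(2*(-15)/51 - 46514331) = -1/37344 - √(2*(-15)*(1/51) - 46514331) = -1/37344 - √(-10/17 - 46514331) = -1/37344 - √(-790743637/17) = -1/37344 - I*√13442641829/17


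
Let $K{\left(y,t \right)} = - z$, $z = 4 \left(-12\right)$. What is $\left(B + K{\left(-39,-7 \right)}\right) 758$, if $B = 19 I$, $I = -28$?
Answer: $-366872$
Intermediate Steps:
$z = -48$
$K{\left(y,t \right)} = 48$ ($K{\left(y,t \right)} = \left(-1\right) \left(-48\right) = 48$)
$B = -532$ ($B = 19 \left(-28\right) = -532$)
$\left(B + K{\left(-39,-7 \right)}\right) 758 = \left(-532 + 48\right) 758 = \left(-484\right) 758 = -366872$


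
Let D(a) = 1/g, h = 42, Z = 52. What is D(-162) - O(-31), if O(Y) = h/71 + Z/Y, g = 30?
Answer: 73901/66030 ≈ 1.1192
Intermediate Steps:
D(a) = 1/30
O(Y) = 42/71 + 52/Y
D(-162) - O(-31) = 1/30 - (42/71 + 52/(-31)) = 1/30 - (42/71 + 52*(-1/31)) = 1/30 - (42/71 - 52/31) = 1/30 - 1*(-2390/2201) = 1/30 + 2390/2201 = 73901/66030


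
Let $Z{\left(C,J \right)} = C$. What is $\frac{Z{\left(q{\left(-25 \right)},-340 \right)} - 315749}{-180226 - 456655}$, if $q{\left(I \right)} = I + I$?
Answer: $\frac{315799}{636881} \approx 0.49585$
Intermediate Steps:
$q{\left(I \right)} = 2 I$
$\frac{Z{\left(q{\left(-25 \right)},-340 \right)} - 315749}{-180226 - 456655} = \frac{2 \left(-25\right) - 315749}{-180226 - 456655} = \frac{-50 - 315749}{-636881} = \left(-315799\right) \left(- \frac{1}{636881}\right) = \frac{315799}{636881}$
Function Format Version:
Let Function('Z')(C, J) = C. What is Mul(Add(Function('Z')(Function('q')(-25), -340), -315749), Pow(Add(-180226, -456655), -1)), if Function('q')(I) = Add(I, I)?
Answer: Rational(315799, 636881) ≈ 0.49585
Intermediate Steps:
Function('q')(I) = Mul(2, I)
Mul(Add(Function('Z')(Function('q')(-25), -340), -315749), Pow(Add(-180226, -456655), -1)) = Mul(Add(Mul(2, -25), -315749), Pow(Add(-180226, -456655), -1)) = Mul(Add(-50, -315749), Pow(-636881, -1)) = Mul(-315799, Rational(-1, 636881)) = Rational(315799, 636881)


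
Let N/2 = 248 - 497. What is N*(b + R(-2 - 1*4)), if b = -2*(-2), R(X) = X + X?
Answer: 3984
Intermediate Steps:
R(X) = 2*X
N = -498 (N = 2*(248 - 497) = 2*(-249) = -498)
b = 4
N*(b + R(-2 - 1*4)) = -498*(4 + 2*(-2 - 1*4)) = -498*(4 + 2*(-2 - 4)) = -498*(4 + 2*(-6)) = -498*(4 - 12) = -498*(-8) = 3984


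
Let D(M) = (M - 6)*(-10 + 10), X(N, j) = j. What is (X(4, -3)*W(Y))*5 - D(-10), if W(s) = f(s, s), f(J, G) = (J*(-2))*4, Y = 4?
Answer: 480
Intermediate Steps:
f(J, G) = -8*J (f(J, G) = -2*J*4 = -8*J)
W(s) = -8*s
D(M) = 0 (D(M) = (-6 + M)*0 = 0)
(X(4, -3)*W(Y))*5 - D(-10) = -(-24)*4*5 - 1*0 = -3*(-32)*5 + 0 = 96*5 + 0 = 480 + 0 = 480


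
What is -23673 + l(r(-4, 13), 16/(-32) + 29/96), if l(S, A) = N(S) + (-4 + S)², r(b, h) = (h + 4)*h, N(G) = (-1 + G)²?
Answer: 71816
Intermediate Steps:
r(b, h) = h*(4 + h) (r(b, h) = (4 + h)*h = h*(4 + h))
l(S, A) = (-1 + S)² + (-4 + S)²
-23673 + l(r(-4, 13), 16/(-32) + 29/96) = -23673 + ((-1 + 13*(4 + 13))² + (-4 + 13*(4 + 13))²) = -23673 + ((-1 + 13*17)² + (-4 + 13*17)²) = -23673 + ((-1 + 221)² + (-4 + 221)²) = -23673 + (220² + 217²) = -23673 + (48400 + 47089) = -23673 + 95489 = 71816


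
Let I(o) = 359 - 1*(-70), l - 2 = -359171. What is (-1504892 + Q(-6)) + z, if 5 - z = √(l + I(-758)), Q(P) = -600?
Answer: -1505487 - 6*I*√9965 ≈ -1.5055e+6 - 598.95*I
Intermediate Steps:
l = -359169 (l = 2 - 359171 = -359169)
I(o) = 429 (I(o) = 359 + 70 = 429)
z = 5 - 6*I*√9965 (z = 5 - √(-359169 + 429) = 5 - √(-358740) = 5 - 6*I*√9965 ≈ 5.0 - 598.95*I)
(-1504892 + Q(-6)) + z = (-1504892 - 600) + (5 - 6*I*√9965) = -1505492 + (5 - 6*I*√9965) = -1505487 - 6*I*√9965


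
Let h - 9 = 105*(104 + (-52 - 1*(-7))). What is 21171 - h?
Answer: 14967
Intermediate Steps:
h = 6204 (h = 9 + 105*(104 + (-52 - 1*(-7))) = 9 + 105*(104 + (-52 + 7)) = 9 + 105*(104 - 45) = 9 + 105*59 = 9 + 6195 = 6204)
21171 - h = 21171 - 1*6204 = 21171 - 6204 = 14967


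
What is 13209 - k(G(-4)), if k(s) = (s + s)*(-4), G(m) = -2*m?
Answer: 13273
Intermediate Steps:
k(s) = -8*s (k(s) = (2*s)*(-4) = -8*s)
13209 - k(G(-4)) = 13209 - (-8)*(-2*(-4)) = 13209 - (-8)*8 = 13209 - 1*(-64) = 13209 + 64 = 13273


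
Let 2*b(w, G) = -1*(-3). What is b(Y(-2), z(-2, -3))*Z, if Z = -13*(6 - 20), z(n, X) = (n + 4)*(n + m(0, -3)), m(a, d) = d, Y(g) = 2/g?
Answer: 273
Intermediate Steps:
z(n, X) = (-3 + n)*(4 + n) (z(n, X) = (n + 4)*(n - 3) = (4 + n)*(-3 + n) = (-3 + n)*(4 + n))
b(w, G) = 3/2 (b(w, G) = (-1*(-3))/2 = (½)*3 = 3/2)
Z = 182 (Z = -13*(-14) = 182)
b(Y(-2), z(-2, -3))*Z = (3/2)*182 = 273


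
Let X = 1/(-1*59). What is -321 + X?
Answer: -18940/59 ≈ -321.02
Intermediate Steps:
X = -1/59 (X = 1/(-59) = -1/59 ≈ -0.016949)
-321 + X = -321 - 1/59 = -18940/59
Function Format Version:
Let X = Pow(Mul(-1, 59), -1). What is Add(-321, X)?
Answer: Rational(-18940, 59) ≈ -321.02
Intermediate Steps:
X = Rational(-1, 59) (X = Pow(-59, -1) = Rational(-1, 59) ≈ -0.016949)
Add(-321, X) = Add(-321, Rational(-1, 59)) = Rational(-18940, 59)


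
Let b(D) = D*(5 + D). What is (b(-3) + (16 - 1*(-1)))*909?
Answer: 9999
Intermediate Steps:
(b(-3) + (16 - 1*(-1)))*909 = (-3*(5 - 3) + (16 - 1*(-1)))*909 = (-3*2 + (16 + 1))*909 = (-6 + 17)*909 = 11*909 = 9999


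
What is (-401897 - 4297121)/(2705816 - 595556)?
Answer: -2349509/1055130 ≈ -2.2267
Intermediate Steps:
(-401897 - 4297121)/(2705816 - 595556) = -4699018/2110260 = -4699018*1/2110260 = -2349509/1055130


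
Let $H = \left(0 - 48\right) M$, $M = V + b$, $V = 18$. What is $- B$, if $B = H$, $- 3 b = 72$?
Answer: $-288$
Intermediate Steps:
$b = -24$ ($b = \left(- \frac{1}{3}\right) 72 = -24$)
$M = -6$ ($M = 18 - 24 = -6$)
$H = 288$ ($H = \left(0 - 48\right) \left(-6\right) = \left(-48\right) \left(-6\right) = 288$)
$B = 288$
$- B = \left(-1\right) 288 = -288$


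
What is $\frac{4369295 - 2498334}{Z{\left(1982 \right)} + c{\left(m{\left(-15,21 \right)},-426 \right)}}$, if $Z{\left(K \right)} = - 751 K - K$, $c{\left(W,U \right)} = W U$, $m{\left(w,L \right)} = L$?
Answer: $- \frac{1870961}{1499410} \approx -1.2478$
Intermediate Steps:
$c{\left(W,U \right)} = U W$
$Z{\left(K \right)} = - 752 K$
$\frac{4369295 - 2498334}{Z{\left(1982 \right)} + c{\left(m{\left(-15,21 \right)},-426 \right)}} = \frac{4369295 - 2498334}{\left(-752\right) 1982 - 8946} = \frac{1870961}{-1490464 - 8946} = \frac{1870961}{-1499410} = 1870961 \left(- \frac{1}{1499410}\right) = - \frac{1870961}{1499410}$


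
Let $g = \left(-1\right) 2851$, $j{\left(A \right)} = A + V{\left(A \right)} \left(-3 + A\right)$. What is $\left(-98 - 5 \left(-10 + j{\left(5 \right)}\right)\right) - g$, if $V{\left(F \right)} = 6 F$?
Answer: $2478$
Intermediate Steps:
$j{\left(A \right)} = A + 6 A \left(-3 + A\right)$
$g = -2851$
$\left(-98 - 5 \left(-10 + j{\left(5 \right)}\right)\right) - g = \left(-98 - 5 \left(-10 + 5 \left(-17 + 6 \cdot 5\right)\right)\right) - -2851 = \left(-98 - 5 \left(-10 + 5 \left(-17 + 30\right)\right)\right) + 2851 = \left(-98 - 5 \left(-10 + 5 \cdot 13\right)\right) + 2851 = \left(-98 - 5 \left(-10 + 65\right)\right) + 2851 = \left(-98 - 275\right) + 2851 = -373 + 2851 = 2478$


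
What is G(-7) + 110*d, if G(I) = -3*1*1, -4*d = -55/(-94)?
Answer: -3589/188 ≈ -19.090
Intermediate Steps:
d = -55/376 (d = -(-55)/(4*(-94)) = -(-55)*(-1)/(4*94) = -¼*55/94 = -55/376 ≈ -0.14628)
G(I) = -3 (G(I) = -3*1 = -3)
G(-7) + 110*d = -3 + 110*(-55/376) = -3 - 3025/188 = -3589/188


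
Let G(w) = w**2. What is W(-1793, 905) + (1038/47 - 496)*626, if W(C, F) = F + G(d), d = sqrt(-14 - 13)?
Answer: -13902258/47 ≈ -2.9579e+5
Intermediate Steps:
d = 3*I*sqrt(3) (d = sqrt(-27) = 3*I*sqrt(3) ≈ 5.1962*I)
W(C, F) = -27 + F (W(C, F) = F + (3*I*sqrt(3))**2 = F - 27 = -27 + F)
W(-1793, 905) + (1038/47 - 496)*626 = (-27 + 905) + (1038/47 - 496)*626 = 878 + (1038*(1/47) - 496)*626 = 878 + (1038/47 - 496)*626 = 878 - 22274/47*626 = 878 - 13943524/47 = -13902258/47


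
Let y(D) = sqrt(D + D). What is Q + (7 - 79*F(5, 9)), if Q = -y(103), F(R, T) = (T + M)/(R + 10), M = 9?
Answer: -439/5 - sqrt(206) ≈ -102.15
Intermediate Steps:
y(D) = sqrt(2)*sqrt(D) (y(D) = sqrt(2*D) = sqrt(2)*sqrt(D))
F(R, T) = (9 + T)/(10 + R) (F(R, T) = (T + 9)/(R + 10) = (9 + T)/(10 + R))
Q = -sqrt(206) (Q = -sqrt(2)*sqrt(103) = -sqrt(206) ≈ -14.353)
Q + (7 - 79*F(5, 9)) = -sqrt(206) + (7 - 79*(9 + 9)/(10 + 5)) = -sqrt(206) + (7 - 79*18/15) = -sqrt(206) + (7 - 79*6/5) = -sqrt(206) + (7 - 474/5) = -sqrt(206) - 439/5 = -439/5 - sqrt(206)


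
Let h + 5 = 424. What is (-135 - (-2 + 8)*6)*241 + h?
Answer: -40792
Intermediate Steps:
h = 419 (h = -5 + 424 = 419)
(-135 - (-2 + 8)*6)*241 + h = (-135 - (-2 + 8)*6)*241 + 419 = (-135 - 6*6)*241 + 419 = (-135 - 1*36)*241 + 419 = (-135 - 36)*241 + 419 = -171*241 + 419 = -41211 + 419 = -40792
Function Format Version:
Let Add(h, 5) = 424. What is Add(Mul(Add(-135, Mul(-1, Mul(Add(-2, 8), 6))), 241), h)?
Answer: -40792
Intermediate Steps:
h = 419 (h = Add(-5, 424) = 419)
Add(Mul(Add(-135, Mul(-1, Mul(Add(-2, 8), 6))), 241), h) = Add(Mul(Add(-135, Mul(-1, Mul(Add(-2, 8), 6))), 241), 419) = Add(Mul(Add(-135, Mul(-1, Mul(6, 6))), 241), 419) = Add(Mul(Add(-135, Mul(-1, 36)), 241), 419) = Add(Mul(Add(-135, -36), 241), 419) = Add(Mul(-171, 241), 419) = Add(-41211, 419) = -40792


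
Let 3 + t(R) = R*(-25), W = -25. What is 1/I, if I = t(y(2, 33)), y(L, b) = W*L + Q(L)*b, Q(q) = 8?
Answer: -1/5353 ≈ -0.00018681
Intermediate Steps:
y(L, b) = -25*L + 8*b
t(R) = -3 - 25*R (t(R) = -3 + R*(-25) = -3 - 25*R)
I = -5353 (I = -3 - 25*(-25*2 + 8*33) = -3 - 25*(-50 + 264) = -3 - 25*214 = -3 - 5350 = -5353)
1/I = 1/(-5353) = -1/5353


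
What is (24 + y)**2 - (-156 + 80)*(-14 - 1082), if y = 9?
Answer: -82207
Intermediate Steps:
(24 + y)**2 - (-156 + 80)*(-14 - 1082) = (24 + 9)**2 - (-156 + 80)*(-14 - 1082) = 33**2 - (-76)*(-1096) = 1089 - 1*83296 = 1089 - 83296 = -82207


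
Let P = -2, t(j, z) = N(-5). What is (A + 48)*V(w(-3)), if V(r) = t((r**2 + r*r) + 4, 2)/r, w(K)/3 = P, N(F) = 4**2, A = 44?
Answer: -736/3 ≈ -245.33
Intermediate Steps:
N(F) = 16
t(j, z) = 16
w(K) = -6 (w(K) = 3*(-2) = -6)
V(r) = 16/r
(A + 48)*V(w(-3)) = (44 + 48)*(16/(-6)) = 92*(16*(-1/6)) = 92*(-8/3) = -736/3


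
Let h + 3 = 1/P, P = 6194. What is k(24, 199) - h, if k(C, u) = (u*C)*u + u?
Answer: 5888177443/6194 ≈ 9.5063e+5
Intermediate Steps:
k(C, u) = u + C*u² (k(C, u) = (C*u)*u + u = C*u² + u = u + C*u²)
h = -18581/6194 (h = -3 + 1/6194 = -18581/6194 ≈ -2.9998)
k(24, 199) - h = 199*(1 + 24*199) - 1*(-18581/6194) = 199*(1 + 4776) + 18581/6194 = 199*4777 + 18581/6194 = 950623 + 18581/6194 = 5888177443/6194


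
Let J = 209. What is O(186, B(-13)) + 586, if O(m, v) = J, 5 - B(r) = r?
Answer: 795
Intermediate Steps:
B(r) = 5 - r
O(m, v) = 209
O(186, B(-13)) + 586 = 209 + 586 = 795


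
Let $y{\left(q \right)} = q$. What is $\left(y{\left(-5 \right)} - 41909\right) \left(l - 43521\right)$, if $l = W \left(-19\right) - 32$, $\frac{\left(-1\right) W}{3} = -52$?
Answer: $1949713538$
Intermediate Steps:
$W = 156$ ($W = \left(-3\right) \left(-52\right) = 156$)
$l = -2996$ ($l = 156 \left(-19\right) - 32 = -2964 - 32 = -2996$)
$\left(y{\left(-5 \right)} - 41909\right) \left(l - 43521\right) = \left(-5 - 41909\right) \left(-2996 - 43521\right) = \left(-41914\right) \left(-46517\right) = 1949713538$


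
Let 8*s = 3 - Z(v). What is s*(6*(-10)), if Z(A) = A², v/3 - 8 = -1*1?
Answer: 3285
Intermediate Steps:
v = 21 (v = 24 + 3*(-1*1) = 24 + 3*(-1) = 24 - 3 = 21)
s = -219/4 (s = (3 - 1*21²)/8 = (3 - 1*441)/8 = (3 - 441)/8 = (⅛)*(-438) = -219/4 ≈ -54.750)
s*(6*(-10)) = -657*(-10)/2 = -219/4*(-60) = 3285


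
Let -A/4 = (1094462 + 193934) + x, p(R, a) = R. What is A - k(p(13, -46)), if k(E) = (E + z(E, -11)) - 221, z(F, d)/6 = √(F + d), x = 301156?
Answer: -6358000 - 6*√2 ≈ -6.3580e+6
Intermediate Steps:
z(F, d) = 6*√(F + d)
k(E) = -221 + E + 6*√(-11 + E) (k(E) = (E + 6*√(E - 11)) - 221 = (E + 6*√(-11 + E)) - 221 = -221 + E + 6*√(-11 + E))
A = -6358208 (A = -4*((1094462 + 193934) + 301156) = -4*(1288396 + 301156) = -4*1589552 = -6358208)
A - k(p(13, -46)) = -6358208 - (-221 + 13 + 6*√(-11 + 13)) = -6358208 - (-221 + 13 + 6*√2) = -6358208 - (-208 + 6*√2) = -6358208 + (208 - 6*√2) = -6358000 - 6*√2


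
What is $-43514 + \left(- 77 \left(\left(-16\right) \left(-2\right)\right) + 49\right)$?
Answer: $-45929$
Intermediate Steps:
$-43514 + \left(- 77 \left(\left(-16\right) \left(-2\right)\right) + 49\right) = -43514 + \left(\left(-77\right) 32 + 49\right) = -43514 + \left(-2464 + 49\right) = -43514 - 2415 = -45929$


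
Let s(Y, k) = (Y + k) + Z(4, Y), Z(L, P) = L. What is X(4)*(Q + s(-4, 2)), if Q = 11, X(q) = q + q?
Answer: 104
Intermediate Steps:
X(q) = 2*q
s(Y, k) = 4 + Y + k (s(Y, k) = (Y + k) + 4 = 4 + Y + k)
X(4)*(Q + s(-4, 2)) = (2*4)*(11 + (4 - 4 + 2)) = 8*(11 + 2) = 8*13 = 104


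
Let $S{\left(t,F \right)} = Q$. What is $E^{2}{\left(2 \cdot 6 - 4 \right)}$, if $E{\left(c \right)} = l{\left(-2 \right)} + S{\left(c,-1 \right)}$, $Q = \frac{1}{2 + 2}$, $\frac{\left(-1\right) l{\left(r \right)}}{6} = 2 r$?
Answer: $\frac{9409}{16} \approx 588.06$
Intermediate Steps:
$l{\left(r \right)} = - 12 r$ ($l{\left(r \right)} = - 6 \cdot 2 r = - 12 r$)
$Q = \frac{1}{4} \approx 0.25$
$S{\left(t,F \right)} = \frac{1}{4}$
$E{\left(c \right)} = \frac{97}{4}$ ($E{\left(c \right)} = \left(-12\right) \left(-2\right) + \frac{1}{4} = 24 + \frac{1}{4} = \frac{97}{4}$)
$E^{2}{\left(2 \cdot 6 - 4 \right)} = \left(\frac{97}{4}\right)^{2} = \frac{9409}{16}$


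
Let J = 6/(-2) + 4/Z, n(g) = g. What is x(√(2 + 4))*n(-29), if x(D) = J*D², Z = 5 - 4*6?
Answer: 10614/19 ≈ 558.63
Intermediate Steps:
Z = -19 (Z = 5 - 24 = -19)
J = -61/19 (J = 6/(-2) + 4/(-19) = 6*(-½) + 4*(-1/19) = -3 - 4/19 = -61/19 ≈ -3.2105)
x(D) = -61*D²/19
x(√(2 + 4))*n(-29) = -61*(√(2 + 4))²/19*(-29) = -61*(√6)²/19*(-29) = -61/19*6*(-29) = -366/19*(-29) = 10614/19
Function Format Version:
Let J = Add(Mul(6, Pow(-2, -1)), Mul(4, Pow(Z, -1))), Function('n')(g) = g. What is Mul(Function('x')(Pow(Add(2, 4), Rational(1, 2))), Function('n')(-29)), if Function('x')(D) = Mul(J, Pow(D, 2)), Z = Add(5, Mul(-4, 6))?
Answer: Rational(10614, 19) ≈ 558.63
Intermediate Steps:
Z = -19 (Z = Add(5, -24) = -19)
J = Rational(-61, 19) (J = Add(Mul(6, Pow(-2, -1)), Mul(4, Pow(-19, -1))) = Add(Mul(6, Rational(-1, 2)), Mul(4, Rational(-1, 19))) = Add(-3, Rational(-4, 19)) = Rational(-61, 19) ≈ -3.2105)
Function('x')(D) = Mul(Rational(-61, 19), Pow(D, 2))
Mul(Function('x')(Pow(Add(2, 4), Rational(1, 2))), Function('n')(-29)) = Mul(Mul(Rational(-61, 19), Pow(Pow(Add(2, 4), Rational(1, 2)), 2)), -29) = Mul(Mul(Rational(-61, 19), Pow(Pow(6, Rational(1, 2)), 2)), -29) = Mul(Mul(Rational(-61, 19), 6), -29) = Mul(Rational(-366, 19), -29) = Rational(10614, 19)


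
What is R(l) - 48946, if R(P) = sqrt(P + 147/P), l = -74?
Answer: -48946 + I*sqrt(416102)/74 ≈ -48946.0 + 8.717*I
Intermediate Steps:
R(l) - 48946 = sqrt(-74 + 147/(-74)) - 48946 = sqrt(-74 + 147*(-1/74)) - 48946 = sqrt(-74 - 147/74) - 48946 = sqrt(-5623/74) - 48946 = I*sqrt(416102)/74 - 48946 = -48946 + I*sqrt(416102)/74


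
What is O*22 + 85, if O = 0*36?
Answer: 85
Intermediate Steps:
O = 0
O*22 + 85 = 0*22 + 85 = 0 + 85 = 85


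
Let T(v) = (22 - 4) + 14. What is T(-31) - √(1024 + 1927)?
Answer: 32 - √2951 ≈ -22.323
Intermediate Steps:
T(v) = 32 (T(v) = 18 + 14 = 32)
T(-31) - √(1024 + 1927) = 32 - √(1024 + 1927) = 32 - √2951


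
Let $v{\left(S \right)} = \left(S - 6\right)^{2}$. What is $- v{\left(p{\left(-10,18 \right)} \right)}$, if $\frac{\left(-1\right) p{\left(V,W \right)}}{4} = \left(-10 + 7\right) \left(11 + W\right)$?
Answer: $-116964$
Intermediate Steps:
$p{\left(V,W \right)} = 132 + 12 W$ ($p{\left(V,W \right)} = - 4 \left(-10 + 7\right) \left(11 + W\right) = - 4 \left(- 3 \left(11 + W\right)\right) = - 4 \left(-33 - 3 W\right) = 132 + 12 W$)
$v{\left(S \right)} = \left(-6 + S\right)^{2}$
$- v{\left(p{\left(-10,18 \right)} \right)} = - \left(-6 + \left(132 + 12 \cdot 18\right)\right)^{2} = - \left(-6 + \left(132 + 216\right)\right)^{2} = - \left(-6 + 348\right)^{2} = - 342^{2} = \left(-1\right) 116964 = -116964$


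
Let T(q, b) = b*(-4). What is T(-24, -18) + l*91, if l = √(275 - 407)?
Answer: 72 + 182*I*√33 ≈ 72.0 + 1045.5*I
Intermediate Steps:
l = 2*I*√33 (l = √(-132) = 2*I*√33 ≈ 11.489*I)
T(q, b) = -4*b
T(-24, -18) + l*91 = -4*(-18) + (2*I*√33)*91 = 72 + 182*I*√33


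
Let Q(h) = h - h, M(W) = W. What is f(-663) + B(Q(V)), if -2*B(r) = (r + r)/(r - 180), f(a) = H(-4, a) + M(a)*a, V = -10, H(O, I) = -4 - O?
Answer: 439569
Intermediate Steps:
Q(h) = 0
f(a) = a**2 (f(a) = (-4 - 1*(-4)) + a*a = (-4 + 4) + a**2 = 0 + a**2 = a**2)
B(r) = -r/(-180 + r) (B(r) = -(r + r)/(2*(r - 180)) = -2*r/(2*(-180 + r)) = -r/(-180 + r))
f(-663) + B(Q(V)) = (-663)**2 - 1*0/(-180 + 0) = 439569 - 1*0/(-180) = 439569 - 1*0*(-1/180) = 439569 + 0 = 439569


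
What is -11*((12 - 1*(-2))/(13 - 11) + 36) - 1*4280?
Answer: -4753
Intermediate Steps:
-11*((12 - 1*(-2))/(13 - 11) + 36) - 1*4280 = -11*((12 + 2)/2 + 36) - 4280 = -11*(14*(½) + 36) - 4280 = -11*(7 + 36) - 4280 = -11*43 - 4280 = -473 - 4280 = -4753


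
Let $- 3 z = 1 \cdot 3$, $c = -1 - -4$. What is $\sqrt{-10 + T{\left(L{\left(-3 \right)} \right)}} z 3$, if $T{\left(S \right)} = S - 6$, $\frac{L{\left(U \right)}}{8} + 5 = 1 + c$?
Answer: $- 6 i \sqrt{6} \approx - 14.697 i$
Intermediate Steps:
$c = 3$ ($c = -1 + 4 = 3$)
$L{\left(U \right)} = -8$ ($L{\left(U \right)} = -40 + 8 \left(1 + 3\right) = -40 + 8 \cdot 4 = -40 + 32 = -8$)
$T{\left(S \right)} = -6 + S$ ($T{\left(S \right)} = S - 6 = -6 + S$)
$z = -1$ ($z = - \frac{1 \cdot 3}{3} = \left(- \frac{1}{3}\right) 3 = -1$)
$\sqrt{-10 + T{\left(L{\left(-3 \right)} \right)}} z 3 = \sqrt{-10 - 14} \left(-1\right) 3 = \sqrt{-24} \left(-1\right) 3 = 2 i \sqrt{6} \left(-1\right) 3 = - 2 i \sqrt{6} \cdot 3 = - 6 i \sqrt{6}$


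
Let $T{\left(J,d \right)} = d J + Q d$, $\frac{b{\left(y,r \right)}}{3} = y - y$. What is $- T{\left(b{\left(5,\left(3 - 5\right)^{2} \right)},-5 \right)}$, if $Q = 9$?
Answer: $45$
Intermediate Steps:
$b{\left(y,r \right)} = 0$ ($b{\left(y,r \right)} = 3 \left(y - y\right) = 3 \cdot 0 = 0$)
$T{\left(J,d \right)} = 9 d + J d$ ($T{\left(J,d \right)} = d J + 9 d = J d + 9 d = 9 d + J d$)
$- T{\left(b{\left(5,\left(3 - 5\right)^{2} \right)},-5 \right)} = - \left(-5\right) \left(9 + 0\right) = - \left(-5\right) 9 = \left(-1\right) \left(-45\right) = 45$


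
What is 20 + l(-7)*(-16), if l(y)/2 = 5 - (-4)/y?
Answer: -852/7 ≈ -121.71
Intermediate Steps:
l(y) = 10 + 8/y (l(y) = 2*(5 - (-4)/y) = 2*(5 + 4/y) = 10 + 8/y)
20 + l(-7)*(-16) = 20 + (10 + 8/(-7))*(-16) = 20 + (10 + 8*(-1/7))*(-16) = 20 + (10 - 8/7)*(-16) = 20 + (62/7)*(-16) = 20 - 992/7 = -852/7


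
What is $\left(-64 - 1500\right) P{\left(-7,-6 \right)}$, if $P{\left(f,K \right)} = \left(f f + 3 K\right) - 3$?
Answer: $-43792$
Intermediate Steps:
$P{\left(f,K \right)} = -3 + f^{2} + 3 K$ ($P{\left(f,K \right)} = \left(f^{2} + 3 K\right) - 3 = -3 + f^{2} + 3 K$)
$\left(-64 - 1500\right) P{\left(-7,-6 \right)} = \left(-64 - 1500\right) \left(-3 + \left(-7\right)^{2} + 3 \left(-6\right)\right) = \left(-64 - 1500\right) \left(-3 + 49 - 18\right) = \left(-1564\right) 28 = -43792$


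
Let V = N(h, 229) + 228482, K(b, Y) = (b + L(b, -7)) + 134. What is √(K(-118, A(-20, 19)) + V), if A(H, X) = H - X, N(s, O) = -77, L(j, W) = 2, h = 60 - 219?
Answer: √228423 ≈ 477.94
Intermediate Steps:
h = -159
K(b, Y) = 136 + b (K(b, Y) = (b + 2) + 134 = (2 + b) + 134 = 136 + b)
V = 228405 (V = -77 + 228482 = 228405)
√(K(-118, A(-20, 19)) + V) = √((136 - 118) + 228405) = √(18 + 228405) = √228423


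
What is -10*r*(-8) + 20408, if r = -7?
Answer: 19848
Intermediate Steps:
-10*r*(-8) + 20408 = -10*(-7)*(-8) + 20408 = 70*(-8) + 20408 = -560 + 20408 = 19848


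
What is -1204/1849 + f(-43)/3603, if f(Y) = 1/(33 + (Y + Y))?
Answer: -5346895/8211237 ≈ -0.65117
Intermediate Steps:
f(Y) = 1/(33 + 2*Y)
-1204/1849 + f(-43)/3603 = -1204/1849 + 1/((33 + 2*(-43))*3603) = -1204*1/1849 + (1/3603)/(33 - 86) = -28/43 + (1/3603)/(-53) = -28/43 - 1/53*1/3603 = -28/43 - 1/190959 = -5346895/8211237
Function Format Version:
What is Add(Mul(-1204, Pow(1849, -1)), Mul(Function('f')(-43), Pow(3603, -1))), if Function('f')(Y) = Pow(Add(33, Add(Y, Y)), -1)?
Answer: Rational(-5346895, 8211237) ≈ -0.65117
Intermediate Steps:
Function('f')(Y) = Pow(Add(33, Mul(2, Y)), -1)
Add(Mul(-1204, Pow(1849, -1)), Mul(Function('f')(-43), Pow(3603, -1))) = Add(Mul(-1204, Pow(1849, -1)), Mul(Pow(Add(33, Mul(2, -43)), -1), Pow(3603, -1))) = Add(Mul(-1204, Rational(1, 1849)), Mul(Pow(Add(33, -86), -1), Rational(1, 3603))) = Add(Rational(-28, 43), Mul(Pow(-53, -1), Rational(1, 3603))) = Add(Rational(-28, 43), Mul(Rational(-1, 53), Rational(1, 3603))) = Add(Rational(-28, 43), Rational(-1, 190959)) = Rational(-5346895, 8211237)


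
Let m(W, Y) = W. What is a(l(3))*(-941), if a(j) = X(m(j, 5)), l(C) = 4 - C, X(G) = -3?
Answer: 2823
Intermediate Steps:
a(j) = -3
a(l(3))*(-941) = -3*(-941) = 2823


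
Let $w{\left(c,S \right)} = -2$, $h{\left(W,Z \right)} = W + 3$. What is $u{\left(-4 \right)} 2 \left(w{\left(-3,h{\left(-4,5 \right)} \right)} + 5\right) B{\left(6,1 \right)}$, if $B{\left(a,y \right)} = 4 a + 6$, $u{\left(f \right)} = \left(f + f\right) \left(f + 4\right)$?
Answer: $0$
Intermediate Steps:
$h{\left(W,Z \right)} = 3 + W$
$u{\left(f \right)} = 2 f \left(4 + f\right)$
$B{\left(a,y \right)} = 6 + 4 a$
$u{\left(-4 \right)} 2 \left(w{\left(-3,h{\left(-4,5 \right)} \right)} + 5\right) B{\left(6,1 \right)} = 2 \left(-4\right) \left(4 - 4\right) 2 \left(-2 + 5\right) \left(6 + 4 \cdot 6\right) = 2 \left(-4\right) 0 \cdot 2 \cdot 3 \left(6 + 24\right) = 0 \cdot 6 \cdot 30 = 0 \cdot 30 = 0$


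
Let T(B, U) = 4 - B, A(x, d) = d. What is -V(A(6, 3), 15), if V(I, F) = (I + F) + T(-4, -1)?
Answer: -26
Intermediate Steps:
V(I, F) = 8 + F + I (V(I, F) = (I + F) + (4 - 1*(-4)) = (F + I) + (4 + 4) = (F + I) + 8 = 8 + F + I)
-V(A(6, 3), 15) = -(8 + 15 + 3) = -1*26 = -26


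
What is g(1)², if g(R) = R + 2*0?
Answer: 1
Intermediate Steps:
g(R) = R (g(R) = R + 0 = R)
g(1)² = 1² = 1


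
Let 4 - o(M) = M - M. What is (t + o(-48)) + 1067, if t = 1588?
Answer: 2659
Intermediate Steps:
o(M) = 4 (o(M) = 4 - (M - M) = 4 - 1*0 = 4 + 0 = 4)
(t + o(-48)) + 1067 = (1588 + 4) + 1067 = 1592 + 1067 = 2659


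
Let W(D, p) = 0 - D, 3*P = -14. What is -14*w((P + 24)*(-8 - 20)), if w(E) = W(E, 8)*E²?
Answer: -59963380736/27 ≈ -2.2209e+9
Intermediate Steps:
P = -14/3 (P = (⅓)*(-14) = -14/3 ≈ -4.6667)
W(D, p) = -D
w(E) = -E³ (w(E) = (-E)*E² = -E³)
-14*w((P + 24)*(-8 - 20)) = -(-14)*((-14/3 + 24)*(-8 - 20))³ = -(-14)*((58/3)*(-28))³ = -(-14)*(-1624/3)³ = -(-14)*(-4283098624)/27 = -14*4283098624/27 = -59963380736/27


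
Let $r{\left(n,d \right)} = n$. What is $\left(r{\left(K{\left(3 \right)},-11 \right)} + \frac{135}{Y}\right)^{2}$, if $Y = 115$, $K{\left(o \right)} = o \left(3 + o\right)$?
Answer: $\frac{194481}{529} \approx 367.64$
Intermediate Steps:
$\left(r{\left(K{\left(3 \right)},-11 \right)} + \frac{135}{Y}\right)^{2} = \left(3 \left(3 + 3\right) + \frac{135}{115}\right)^{2} = \left(3 \cdot 6 + 135 \cdot \frac{1}{115}\right)^{2} = \left(18 + \frac{27}{23}\right)^{2} = \left(\frac{441}{23}\right)^{2} = \frac{194481}{529}$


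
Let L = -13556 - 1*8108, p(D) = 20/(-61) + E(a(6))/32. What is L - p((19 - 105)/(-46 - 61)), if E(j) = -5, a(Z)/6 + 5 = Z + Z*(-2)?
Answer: -42287183/1952 ≈ -21664.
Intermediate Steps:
a(Z) = -30 - 6*Z (a(Z) = -30 + 6*(Z + Z*(-2)) = -30 + 6*(Z - 2*Z) = -30 + 6*(-Z) = -30 - 6*Z)
p(D) = -945/1952 (p(D) = 20/(-61) - 5/32 = 20*(-1/61) - 5*1/32 = -20/61 - 5/32 = -945/1952)
L = -21664 (L = -13556 - 8108 = -21664)
L - p((19 - 105)/(-46 - 61)) = -21664 - 1*(-945/1952) = -21664 + 945/1952 = -42287183/1952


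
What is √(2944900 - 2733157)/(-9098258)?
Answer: -3*√23527/9098258 ≈ -5.0576e-5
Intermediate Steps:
√(2944900 - 2733157)/(-9098258) = √211743*(-1/9098258) = (3*√23527)*(-1/9098258) = -3*√23527/9098258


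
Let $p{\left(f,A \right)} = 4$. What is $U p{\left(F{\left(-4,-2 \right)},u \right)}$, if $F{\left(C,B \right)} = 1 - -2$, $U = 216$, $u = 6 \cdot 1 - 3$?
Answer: $864$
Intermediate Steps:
$u = 3$ ($u = 6 - 3 = 3$)
$F{\left(C,B \right)} = 3$ ($F{\left(C,B \right)} = 1 + 2 = 3$)
$U p{\left(F{\left(-4,-2 \right)},u \right)} = 216 \cdot 4 = 864$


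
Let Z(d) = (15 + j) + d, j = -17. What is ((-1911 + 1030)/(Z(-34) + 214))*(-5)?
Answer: 4405/178 ≈ 24.747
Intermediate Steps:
Z(d) = -2 + d (Z(d) = (15 - 17) + d = -2 + d)
((-1911 + 1030)/(Z(-34) + 214))*(-5) = ((-1911 + 1030)/((-2 - 34) + 214))*(-5) = -881/(-36 + 214)*(-5) = -881/178*(-5) = 4405/178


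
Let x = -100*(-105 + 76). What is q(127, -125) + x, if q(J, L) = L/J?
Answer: 368175/127 ≈ 2899.0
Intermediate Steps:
x = 2900 (x = -100*(-29) = 2900)
q(127, -125) + x = -125/127 + 2900 = 368175/127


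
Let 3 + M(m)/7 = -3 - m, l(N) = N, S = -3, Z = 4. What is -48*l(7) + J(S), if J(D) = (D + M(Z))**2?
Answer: 4993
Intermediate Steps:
M(m) = -42 - 7*m (M(m) = -21 + 7*(-3 - m) = -21 + (-21 - 7*m) = -42 - 7*m)
J(D) = (-70 + D)**2 (J(D) = (D + (-42 - 7*4))**2 = (D + (-42 - 28))**2 = (D - 70)**2 = (-70 + D)**2)
-48*l(7) + J(S) = -48*7 + (-70 - 3)**2 = -336 + (-73)**2 = -336 + 5329 = 4993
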